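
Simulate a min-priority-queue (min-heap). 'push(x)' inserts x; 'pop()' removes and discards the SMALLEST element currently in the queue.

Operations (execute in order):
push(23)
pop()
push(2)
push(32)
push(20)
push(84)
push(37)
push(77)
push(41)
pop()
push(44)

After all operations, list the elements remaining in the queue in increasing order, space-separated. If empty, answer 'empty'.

Answer: 20 32 37 41 44 77 84

Derivation:
push(23): heap contents = [23]
pop() → 23: heap contents = []
push(2): heap contents = [2]
push(32): heap contents = [2, 32]
push(20): heap contents = [2, 20, 32]
push(84): heap contents = [2, 20, 32, 84]
push(37): heap contents = [2, 20, 32, 37, 84]
push(77): heap contents = [2, 20, 32, 37, 77, 84]
push(41): heap contents = [2, 20, 32, 37, 41, 77, 84]
pop() → 2: heap contents = [20, 32, 37, 41, 77, 84]
push(44): heap contents = [20, 32, 37, 41, 44, 77, 84]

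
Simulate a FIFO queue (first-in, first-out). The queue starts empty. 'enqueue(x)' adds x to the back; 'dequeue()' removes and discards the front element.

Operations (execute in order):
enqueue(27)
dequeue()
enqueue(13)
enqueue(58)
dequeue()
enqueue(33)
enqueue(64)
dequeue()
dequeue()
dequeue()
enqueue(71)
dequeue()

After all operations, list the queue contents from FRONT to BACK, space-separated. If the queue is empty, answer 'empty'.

Answer: empty

Derivation:
enqueue(27): [27]
dequeue(): []
enqueue(13): [13]
enqueue(58): [13, 58]
dequeue(): [58]
enqueue(33): [58, 33]
enqueue(64): [58, 33, 64]
dequeue(): [33, 64]
dequeue(): [64]
dequeue(): []
enqueue(71): [71]
dequeue(): []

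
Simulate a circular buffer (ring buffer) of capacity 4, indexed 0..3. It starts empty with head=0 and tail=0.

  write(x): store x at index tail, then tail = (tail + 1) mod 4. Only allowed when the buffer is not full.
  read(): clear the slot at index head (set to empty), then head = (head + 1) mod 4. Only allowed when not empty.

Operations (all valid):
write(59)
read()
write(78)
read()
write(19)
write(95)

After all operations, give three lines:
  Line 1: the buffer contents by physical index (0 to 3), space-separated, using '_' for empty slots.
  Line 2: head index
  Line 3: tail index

write(59): buf=[59 _ _ _], head=0, tail=1, size=1
read(): buf=[_ _ _ _], head=1, tail=1, size=0
write(78): buf=[_ 78 _ _], head=1, tail=2, size=1
read(): buf=[_ _ _ _], head=2, tail=2, size=0
write(19): buf=[_ _ 19 _], head=2, tail=3, size=1
write(95): buf=[_ _ 19 95], head=2, tail=0, size=2

Answer: _ _ 19 95
2
0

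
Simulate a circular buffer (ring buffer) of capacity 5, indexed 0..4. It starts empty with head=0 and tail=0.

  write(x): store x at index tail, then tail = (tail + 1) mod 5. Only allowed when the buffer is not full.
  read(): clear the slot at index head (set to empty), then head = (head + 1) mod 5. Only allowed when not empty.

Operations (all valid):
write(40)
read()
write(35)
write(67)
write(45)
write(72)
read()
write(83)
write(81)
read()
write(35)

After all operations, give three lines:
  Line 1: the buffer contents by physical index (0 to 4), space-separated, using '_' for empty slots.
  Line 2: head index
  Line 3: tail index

write(40): buf=[40 _ _ _ _], head=0, tail=1, size=1
read(): buf=[_ _ _ _ _], head=1, tail=1, size=0
write(35): buf=[_ 35 _ _ _], head=1, tail=2, size=1
write(67): buf=[_ 35 67 _ _], head=1, tail=3, size=2
write(45): buf=[_ 35 67 45 _], head=1, tail=4, size=3
write(72): buf=[_ 35 67 45 72], head=1, tail=0, size=4
read(): buf=[_ _ 67 45 72], head=2, tail=0, size=3
write(83): buf=[83 _ 67 45 72], head=2, tail=1, size=4
write(81): buf=[83 81 67 45 72], head=2, tail=2, size=5
read(): buf=[83 81 _ 45 72], head=3, tail=2, size=4
write(35): buf=[83 81 35 45 72], head=3, tail=3, size=5

Answer: 83 81 35 45 72
3
3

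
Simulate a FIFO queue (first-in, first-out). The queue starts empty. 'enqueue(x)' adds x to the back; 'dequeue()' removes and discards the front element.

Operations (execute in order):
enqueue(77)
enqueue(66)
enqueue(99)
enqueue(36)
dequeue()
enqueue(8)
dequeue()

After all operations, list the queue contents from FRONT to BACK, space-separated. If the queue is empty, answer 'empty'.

enqueue(77): [77]
enqueue(66): [77, 66]
enqueue(99): [77, 66, 99]
enqueue(36): [77, 66, 99, 36]
dequeue(): [66, 99, 36]
enqueue(8): [66, 99, 36, 8]
dequeue(): [99, 36, 8]

Answer: 99 36 8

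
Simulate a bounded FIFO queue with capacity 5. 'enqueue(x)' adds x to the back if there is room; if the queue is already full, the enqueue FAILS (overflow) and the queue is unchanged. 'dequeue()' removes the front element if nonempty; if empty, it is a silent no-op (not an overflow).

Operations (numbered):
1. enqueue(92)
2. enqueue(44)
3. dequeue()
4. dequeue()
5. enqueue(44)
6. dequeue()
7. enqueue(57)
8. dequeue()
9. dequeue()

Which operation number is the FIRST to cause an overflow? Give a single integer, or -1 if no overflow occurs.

1. enqueue(92): size=1
2. enqueue(44): size=2
3. dequeue(): size=1
4. dequeue(): size=0
5. enqueue(44): size=1
6. dequeue(): size=0
7. enqueue(57): size=1
8. dequeue(): size=0
9. dequeue(): empty, no-op, size=0

Answer: -1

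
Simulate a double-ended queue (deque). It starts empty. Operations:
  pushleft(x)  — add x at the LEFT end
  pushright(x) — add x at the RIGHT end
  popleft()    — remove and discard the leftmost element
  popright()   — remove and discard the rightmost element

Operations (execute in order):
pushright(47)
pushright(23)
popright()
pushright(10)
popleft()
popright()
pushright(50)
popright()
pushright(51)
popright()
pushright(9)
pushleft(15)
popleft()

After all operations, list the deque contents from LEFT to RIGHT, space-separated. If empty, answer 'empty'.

pushright(47): [47]
pushright(23): [47, 23]
popright(): [47]
pushright(10): [47, 10]
popleft(): [10]
popright(): []
pushright(50): [50]
popright(): []
pushright(51): [51]
popright(): []
pushright(9): [9]
pushleft(15): [15, 9]
popleft(): [9]

Answer: 9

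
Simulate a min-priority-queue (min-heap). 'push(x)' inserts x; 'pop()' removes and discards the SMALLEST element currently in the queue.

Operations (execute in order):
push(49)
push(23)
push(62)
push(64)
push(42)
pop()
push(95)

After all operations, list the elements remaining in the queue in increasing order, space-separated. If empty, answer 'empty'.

push(49): heap contents = [49]
push(23): heap contents = [23, 49]
push(62): heap contents = [23, 49, 62]
push(64): heap contents = [23, 49, 62, 64]
push(42): heap contents = [23, 42, 49, 62, 64]
pop() → 23: heap contents = [42, 49, 62, 64]
push(95): heap contents = [42, 49, 62, 64, 95]

Answer: 42 49 62 64 95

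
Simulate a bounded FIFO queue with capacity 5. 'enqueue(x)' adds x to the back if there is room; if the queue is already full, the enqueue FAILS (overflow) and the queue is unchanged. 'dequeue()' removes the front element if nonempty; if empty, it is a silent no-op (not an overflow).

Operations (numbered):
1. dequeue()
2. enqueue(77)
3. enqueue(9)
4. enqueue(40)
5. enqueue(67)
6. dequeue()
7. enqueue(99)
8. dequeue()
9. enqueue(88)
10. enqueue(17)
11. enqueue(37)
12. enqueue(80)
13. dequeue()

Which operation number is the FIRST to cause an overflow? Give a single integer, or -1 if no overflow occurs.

Answer: 11

Derivation:
1. dequeue(): empty, no-op, size=0
2. enqueue(77): size=1
3. enqueue(9): size=2
4. enqueue(40): size=3
5. enqueue(67): size=4
6. dequeue(): size=3
7. enqueue(99): size=4
8. dequeue(): size=3
9. enqueue(88): size=4
10. enqueue(17): size=5
11. enqueue(37): size=5=cap → OVERFLOW (fail)
12. enqueue(80): size=5=cap → OVERFLOW (fail)
13. dequeue(): size=4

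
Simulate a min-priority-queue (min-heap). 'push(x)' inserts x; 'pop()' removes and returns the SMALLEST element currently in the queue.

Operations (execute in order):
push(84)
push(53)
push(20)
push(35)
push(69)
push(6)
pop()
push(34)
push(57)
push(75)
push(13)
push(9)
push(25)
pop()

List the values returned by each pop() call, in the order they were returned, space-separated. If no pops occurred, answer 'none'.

Answer: 6 9

Derivation:
push(84): heap contents = [84]
push(53): heap contents = [53, 84]
push(20): heap contents = [20, 53, 84]
push(35): heap contents = [20, 35, 53, 84]
push(69): heap contents = [20, 35, 53, 69, 84]
push(6): heap contents = [6, 20, 35, 53, 69, 84]
pop() → 6: heap contents = [20, 35, 53, 69, 84]
push(34): heap contents = [20, 34, 35, 53, 69, 84]
push(57): heap contents = [20, 34, 35, 53, 57, 69, 84]
push(75): heap contents = [20, 34, 35, 53, 57, 69, 75, 84]
push(13): heap contents = [13, 20, 34, 35, 53, 57, 69, 75, 84]
push(9): heap contents = [9, 13, 20, 34, 35, 53, 57, 69, 75, 84]
push(25): heap contents = [9, 13, 20, 25, 34, 35, 53, 57, 69, 75, 84]
pop() → 9: heap contents = [13, 20, 25, 34, 35, 53, 57, 69, 75, 84]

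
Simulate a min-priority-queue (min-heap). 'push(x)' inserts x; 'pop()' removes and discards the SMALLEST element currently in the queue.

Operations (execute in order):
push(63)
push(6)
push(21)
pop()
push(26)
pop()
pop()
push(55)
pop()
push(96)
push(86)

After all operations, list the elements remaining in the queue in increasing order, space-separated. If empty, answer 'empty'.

Answer: 63 86 96

Derivation:
push(63): heap contents = [63]
push(6): heap contents = [6, 63]
push(21): heap contents = [6, 21, 63]
pop() → 6: heap contents = [21, 63]
push(26): heap contents = [21, 26, 63]
pop() → 21: heap contents = [26, 63]
pop() → 26: heap contents = [63]
push(55): heap contents = [55, 63]
pop() → 55: heap contents = [63]
push(96): heap contents = [63, 96]
push(86): heap contents = [63, 86, 96]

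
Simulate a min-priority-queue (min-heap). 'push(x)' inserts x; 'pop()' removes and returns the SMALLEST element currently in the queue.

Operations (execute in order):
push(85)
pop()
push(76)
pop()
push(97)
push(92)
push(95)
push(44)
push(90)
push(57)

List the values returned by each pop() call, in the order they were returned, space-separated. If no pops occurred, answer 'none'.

push(85): heap contents = [85]
pop() → 85: heap contents = []
push(76): heap contents = [76]
pop() → 76: heap contents = []
push(97): heap contents = [97]
push(92): heap contents = [92, 97]
push(95): heap contents = [92, 95, 97]
push(44): heap contents = [44, 92, 95, 97]
push(90): heap contents = [44, 90, 92, 95, 97]
push(57): heap contents = [44, 57, 90, 92, 95, 97]

Answer: 85 76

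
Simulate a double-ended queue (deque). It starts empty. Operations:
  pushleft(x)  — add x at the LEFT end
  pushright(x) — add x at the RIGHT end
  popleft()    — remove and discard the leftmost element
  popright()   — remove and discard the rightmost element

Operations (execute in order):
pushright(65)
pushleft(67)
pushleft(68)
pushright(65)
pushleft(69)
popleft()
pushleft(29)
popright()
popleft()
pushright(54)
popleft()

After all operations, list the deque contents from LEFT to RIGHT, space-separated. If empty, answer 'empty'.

Answer: 67 65 54

Derivation:
pushright(65): [65]
pushleft(67): [67, 65]
pushleft(68): [68, 67, 65]
pushright(65): [68, 67, 65, 65]
pushleft(69): [69, 68, 67, 65, 65]
popleft(): [68, 67, 65, 65]
pushleft(29): [29, 68, 67, 65, 65]
popright(): [29, 68, 67, 65]
popleft(): [68, 67, 65]
pushright(54): [68, 67, 65, 54]
popleft(): [67, 65, 54]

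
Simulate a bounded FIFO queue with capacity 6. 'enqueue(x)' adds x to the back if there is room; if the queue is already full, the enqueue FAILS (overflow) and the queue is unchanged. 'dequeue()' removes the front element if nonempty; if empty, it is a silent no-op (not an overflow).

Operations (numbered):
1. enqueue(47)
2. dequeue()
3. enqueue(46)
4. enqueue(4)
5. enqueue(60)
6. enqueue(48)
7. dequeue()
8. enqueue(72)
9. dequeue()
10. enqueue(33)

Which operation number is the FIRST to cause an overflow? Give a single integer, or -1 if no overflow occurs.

Answer: -1

Derivation:
1. enqueue(47): size=1
2. dequeue(): size=0
3. enqueue(46): size=1
4. enqueue(4): size=2
5. enqueue(60): size=3
6. enqueue(48): size=4
7. dequeue(): size=3
8. enqueue(72): size=4
9. dequeue(): size=3
10. enqueue(33): size=4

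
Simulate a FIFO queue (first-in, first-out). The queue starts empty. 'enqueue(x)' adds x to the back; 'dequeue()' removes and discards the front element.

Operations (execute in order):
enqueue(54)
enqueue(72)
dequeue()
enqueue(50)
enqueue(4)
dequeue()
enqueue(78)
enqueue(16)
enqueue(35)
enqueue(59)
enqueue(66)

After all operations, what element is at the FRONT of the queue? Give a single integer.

Answer: 50

Derivation:
enqueue(54): queue = [54]
enqueue(72): queue = [54, 72]
dequeue(): queue = [72]
enqueue(50): queue = [72, 50]
enqueue(4): queue = [72, 50, 4]
dequeue(): queue = [50, 4]
enqueue(78): queue = [50, 4, 78]
enqueue(16): queue = [50, 4, 78, 16]
enqueue(35): queue = [50, 4, 78, 16, 35]
enqueue(59): queue = [50, 4, 78, 16, 35, 59]
enqueue(66): queue = [50, 4, 78, 16, 35, 59, 66]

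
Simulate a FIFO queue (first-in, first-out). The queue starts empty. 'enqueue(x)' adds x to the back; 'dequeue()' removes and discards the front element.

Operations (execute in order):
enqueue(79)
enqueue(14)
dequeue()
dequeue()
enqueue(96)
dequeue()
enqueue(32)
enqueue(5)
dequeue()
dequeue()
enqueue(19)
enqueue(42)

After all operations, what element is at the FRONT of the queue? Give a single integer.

enqueue(79): queue = [79]
enqueue(14): queue = [79, 14]
dequeue(): queue = [14]
dequeue(): queue = []
enqueue(96): queue = [96]
dequeue(): queue = []
enqueue(32): queue = [32]
enqueue(5): queue = [32, 5]
dequeue(): queue = [5]
dequeue(): queue = []
enqueue(19): queue = [19]
enqueue(42): queue = [19, 42]

Answer: 19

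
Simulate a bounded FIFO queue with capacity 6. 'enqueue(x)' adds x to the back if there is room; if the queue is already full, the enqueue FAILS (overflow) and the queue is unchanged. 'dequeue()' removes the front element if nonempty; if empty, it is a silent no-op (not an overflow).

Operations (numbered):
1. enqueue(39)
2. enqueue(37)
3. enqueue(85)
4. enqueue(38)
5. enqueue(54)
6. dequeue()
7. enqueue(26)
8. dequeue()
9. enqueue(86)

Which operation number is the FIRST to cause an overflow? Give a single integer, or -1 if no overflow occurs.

Answer: -1

Derivation:
1. enqueue(39): size=1
2. enqueue(37): size=2
3. enqueue(85): size=3
4. enqueue(38): size=4
5. enqueue(54): size=5
6. dequeue(): size=4
7. enqueue(26): size=5
8. dequeue(): size=4
9. enqueue(86): size=5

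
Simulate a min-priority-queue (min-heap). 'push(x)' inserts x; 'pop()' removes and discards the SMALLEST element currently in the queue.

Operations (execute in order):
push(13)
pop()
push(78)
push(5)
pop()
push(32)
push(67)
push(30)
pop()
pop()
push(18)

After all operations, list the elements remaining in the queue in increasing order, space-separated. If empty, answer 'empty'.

push(13): heap contents = [13]
pop() → 13: heap contents = []
push(78): heap contents = [78]
push(5): heap contents = [5, 78]
pop() → 5: heap contents = [78]
push(32): heap contents = [32, 78]
push(67): heap contents = [32, 67, 78]
push(30): heap contents = [30, 32, 67, 78]
pop() → 30: heap contents = [32, 67, 78]
pop() → 32: heap contents = [67, 78]
push(18): heap contents = [18, 67, 78]

Answer: 18 67 78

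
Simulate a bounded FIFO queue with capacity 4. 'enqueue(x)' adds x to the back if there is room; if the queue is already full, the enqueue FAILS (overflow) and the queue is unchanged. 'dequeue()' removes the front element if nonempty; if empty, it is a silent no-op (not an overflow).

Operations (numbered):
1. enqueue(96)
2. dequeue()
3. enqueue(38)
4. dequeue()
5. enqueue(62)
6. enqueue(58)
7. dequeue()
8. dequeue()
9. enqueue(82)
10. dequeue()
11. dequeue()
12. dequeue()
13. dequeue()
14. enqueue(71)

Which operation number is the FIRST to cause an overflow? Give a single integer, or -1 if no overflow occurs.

Answer: -1

Derivation:
1. enqueue(96): size=1
2. dequeue(): size=0
3. enqueue(38): size=1
4. dequeue(): size=0
5. enqueue(62): size=1
6. enqueue(58): size=2
7. dequeue(): size=1
8. dequeue(): size=0
9. enqueue(82): size=1
10. dequeue(): size=0
11. dequeue(): empty, no-op, size=0
12. dequeue(): empty, no-op, size=0
13. dequeue(): empty, no-op, size=0
14. enqueue(71): size=1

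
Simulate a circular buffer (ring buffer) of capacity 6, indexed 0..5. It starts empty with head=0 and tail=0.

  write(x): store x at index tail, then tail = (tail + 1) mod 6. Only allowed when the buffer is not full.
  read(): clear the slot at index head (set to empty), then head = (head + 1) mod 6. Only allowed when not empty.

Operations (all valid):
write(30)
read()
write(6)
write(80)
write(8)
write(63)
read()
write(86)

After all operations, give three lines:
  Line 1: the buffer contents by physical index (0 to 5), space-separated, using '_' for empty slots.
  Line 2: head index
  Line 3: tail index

Answer: _ _ 80 8 63 86
2
0

Derivation:
write(30): buf=[30 _ _ _ _ _], head=0, tail=1, size=1
read(): buf=[_ _ _ _ _ _], head=1, tail=1, size=0
write(6): buf=[_ 6 _ _ _ _], head=1, tail=2, size=1
write(80): buf=[_ 6 80 _ _ _], head=1, tail=3, size=2
write(8): buf=[_ 6 80 8 _ _], head=1, tail=4, size=3
write(63): buf=[_ 6 80 8 63 _], head=1, tail=5, size=4
read(): buf=[_ _ 80 8 63 _], head=2, tail=5, size=3
write(86): buf=[_ _ 80 8 63 86], head=2, tail=0, size=4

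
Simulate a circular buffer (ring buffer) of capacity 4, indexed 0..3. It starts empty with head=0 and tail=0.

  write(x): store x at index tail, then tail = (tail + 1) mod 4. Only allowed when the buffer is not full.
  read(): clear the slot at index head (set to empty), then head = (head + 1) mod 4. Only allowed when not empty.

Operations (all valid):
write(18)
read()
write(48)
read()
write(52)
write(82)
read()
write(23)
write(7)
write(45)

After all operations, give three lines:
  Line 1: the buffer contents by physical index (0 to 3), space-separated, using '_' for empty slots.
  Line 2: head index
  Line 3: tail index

write(18): buf=[18 _ _ _], head=0, tail=1, size=1
read(): buf=[_ _ _ _], head=1, tail=1, size=0
write(48): buf=[_ 48 _ _], head=1, tail=2, size=1
read(): buf=[_ _ _ _], head=2, tail=2, size=0
write(52): buf=[_ _ 52 _], head=2, tail=3, size=1
write(82): buf=[_ _ 52 82], head=2, tail=0, size=2
read(): buf=[_ _ _ 82], head=3, tail=0, size=1
write(23): buf=[23 _ _ 82], head=3, tail=1, size=2
write(7): buf=[23 7 _ 82], head=3, tail=2, size=3
write(45): buf=[23 7 45 82], head=3, tail=3, size=4

Answer: 23 7 45 82
3
3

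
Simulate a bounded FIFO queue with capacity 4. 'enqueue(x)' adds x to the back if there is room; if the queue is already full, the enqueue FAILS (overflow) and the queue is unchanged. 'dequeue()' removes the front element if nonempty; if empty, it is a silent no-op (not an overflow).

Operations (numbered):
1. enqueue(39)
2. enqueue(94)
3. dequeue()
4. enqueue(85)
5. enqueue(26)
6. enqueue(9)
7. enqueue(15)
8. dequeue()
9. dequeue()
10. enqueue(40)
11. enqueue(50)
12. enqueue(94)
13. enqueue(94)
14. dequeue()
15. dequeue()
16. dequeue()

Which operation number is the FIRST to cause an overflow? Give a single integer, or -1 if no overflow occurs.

1. enqueue(39): size=1
2. enqueue(94): size=2
3. dequeue(): size=1
4. enqueue(85): size=2
5. enqueue(26): size=3
6. enqueue(9): size=4
7. enqueue(15): size=4=cap → OVERFLOW (fail)
8. dequeue(): size=3
9. dequeue(): size=2
10. enqueue(40): size=3
11. enqueue(50): size=4
12. enqueue(94): size=4=cap → OVERFLOW (fail)
13. enqueue(94): size=4=cap → OVERFLOW (fail)
14. dequeue(): size=3
15. dequeue(): size=2
16. dequeue(): size=1

Answer: 7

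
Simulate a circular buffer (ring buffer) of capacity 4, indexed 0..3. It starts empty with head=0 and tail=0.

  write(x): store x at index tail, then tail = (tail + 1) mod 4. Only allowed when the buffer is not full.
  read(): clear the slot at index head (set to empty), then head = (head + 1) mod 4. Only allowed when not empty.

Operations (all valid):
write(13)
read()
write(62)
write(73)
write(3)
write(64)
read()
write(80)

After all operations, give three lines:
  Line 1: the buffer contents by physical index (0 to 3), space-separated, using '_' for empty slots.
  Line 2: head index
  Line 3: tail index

write(13): buf=[13 _ _ _], head=0, tail=1, size=1
read(): buf=[_ _ _ _], head=1, tail=1, size=0
write(62): buf=[_ 62 _ _], head=1, tail=2, size=1
write(73): buf=[_ 62 73 _], head=1, tail=3, size=2
write(3): buf=[_ 62 73 3], head=1, tail=0, size=3
write(64): buf=[64 62 73 3], head=1, tail=1, size=4
read(): buf=[64 _ 73 3], head=2, tail=1, size=3
write(80): buf=[64 80 73 3], head=2, tail=2, size=4

Answer: 64 80 73 3
2
2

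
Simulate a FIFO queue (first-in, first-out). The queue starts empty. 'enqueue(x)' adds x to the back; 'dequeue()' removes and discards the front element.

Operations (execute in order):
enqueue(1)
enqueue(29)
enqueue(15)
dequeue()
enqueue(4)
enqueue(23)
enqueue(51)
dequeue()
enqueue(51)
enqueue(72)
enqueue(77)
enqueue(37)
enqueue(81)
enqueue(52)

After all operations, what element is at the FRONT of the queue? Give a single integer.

Answer: 15

Derivation:
enqueue(1): queue = [1]
enqueue(29): queue = [1, 29]
enqueue(15): queue = [1, 29, 15]
dequeue(): queue = [29, 15]
enqueue(4): queue = [29, 15, 4]
enqueue(23): queue = [29, 15, 4, 23]
enqueue(51): queue = [29, 15, 4, 23, 51]
dequeue(): queue = [15, 4, 23, 51]
enqueue(51): queue = [15, 4, 23, 51, 51]
enqueue(72): queue = [15, 4, 23, 51, 51, 72]
enqueue(77): queue = [15, 4, 23, 51, 51, 72, 77]
enqueue(37): queue = [15, 4, 23, 51, 51, 72, 77, 37]
enqueue(81): queue = [15, 4, 23, 51, 51, 72, 77, 37, 81]
enqueue(52): queue = [15, 4, 23, 51, 51, 72, 77, 37, 81, 52]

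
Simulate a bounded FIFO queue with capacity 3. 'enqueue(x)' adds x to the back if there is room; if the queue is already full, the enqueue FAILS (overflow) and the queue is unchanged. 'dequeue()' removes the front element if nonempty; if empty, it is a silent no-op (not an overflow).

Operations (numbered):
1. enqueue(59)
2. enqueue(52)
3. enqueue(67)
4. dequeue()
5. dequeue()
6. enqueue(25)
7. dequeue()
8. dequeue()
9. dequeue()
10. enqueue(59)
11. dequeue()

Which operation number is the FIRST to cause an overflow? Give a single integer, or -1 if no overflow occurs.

Answer: -1

Derivation:
1. enqueue(59): size=1
2. enqueue(52): size=2
3. enqueue(67): size=3
4. dequeue(): size=2
5. dequeue(): size=1
6. enqueue(25): size=2
7. dequeue(): size=1
8. dequeue(): size=0
9. dequeue(): empty, no-op, size=0
10. enqueue(59): size=1
11. dequeue(): size=0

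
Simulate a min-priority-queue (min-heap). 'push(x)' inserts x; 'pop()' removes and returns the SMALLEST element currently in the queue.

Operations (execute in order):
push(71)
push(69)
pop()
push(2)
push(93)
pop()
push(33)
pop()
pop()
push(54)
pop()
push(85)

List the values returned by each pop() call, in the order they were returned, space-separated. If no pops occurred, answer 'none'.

push(71): heap contents = [71]
push(69): heap contents = [69, 71]
pop() → 69: heap contents = [71]
push(2): heap contents = [2, 71]
push(93): heap contents = [2, 71, 93]
pop() → 2: heap contents = [71, 93]
push(33): heap contents = [33, 71, 93]
pop() → 33: heap contents = [71, 93]
pop() → 71: heap contents = [93]
push(54): heap contents = [54, 93]
pop() → 54: heap contents = [93]
push(85): heap contents = [85, 93]

Answer: 69 2 33 71 54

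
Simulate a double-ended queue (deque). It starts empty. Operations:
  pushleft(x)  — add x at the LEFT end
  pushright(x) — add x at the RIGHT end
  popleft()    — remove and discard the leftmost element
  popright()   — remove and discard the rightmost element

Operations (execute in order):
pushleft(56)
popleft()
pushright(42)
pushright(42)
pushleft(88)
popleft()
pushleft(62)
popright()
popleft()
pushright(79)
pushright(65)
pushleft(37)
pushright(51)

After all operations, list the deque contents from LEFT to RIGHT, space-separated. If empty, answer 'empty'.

pushleft(56): [56]
popleft(): []
pushright(42): [42]
pushright(42): [42, 42]
pushleft(88): [88, 42, 42]
popleft(): [42, 42]
pushleft(62): [62, 42, 42]
popright(): [62, 42]
popleft(): [42]
pushright(79): [42, 79]
pushright(65): [42, 79, 65]
pushleft(37): [37, 42, 79, 65]
pushright(51): [37, 42, 79, 65, 51]

Answer: 37 42 79 65 51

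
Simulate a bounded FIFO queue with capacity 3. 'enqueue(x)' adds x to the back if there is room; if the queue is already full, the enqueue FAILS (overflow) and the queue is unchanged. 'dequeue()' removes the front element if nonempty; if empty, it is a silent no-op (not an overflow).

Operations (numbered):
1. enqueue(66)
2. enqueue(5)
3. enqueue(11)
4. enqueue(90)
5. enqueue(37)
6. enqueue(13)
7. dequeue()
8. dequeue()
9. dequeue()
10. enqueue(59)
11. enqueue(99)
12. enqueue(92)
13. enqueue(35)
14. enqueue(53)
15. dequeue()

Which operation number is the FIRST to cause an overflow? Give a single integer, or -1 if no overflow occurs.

Answer: 4

Derivation:
1. enqueue(66): size=1
2. enqueue(5): size=2
3. enqueue(11): size=3
4. enqueue(90): size=3=cap → OVERFLOW (fail)
5. enqueue(37): size=3=cap → OVERFLOW (fail)
6. enqueue(13): size=3=cap → OVERFLOW (fail)
7. dequeue(): size=2
8. dequeue(): size=1
9. dequeue(): size=0
10. enqueue(59): size=1
11. enqueue(99): size=2
12. enqueue(92): size=3
13. enqueue(35): size=3=cap → OVERFLOW (fail)
14. enqueue(53): size=3=cap → OVERFLOW (fail)
15. dequeue(): size=2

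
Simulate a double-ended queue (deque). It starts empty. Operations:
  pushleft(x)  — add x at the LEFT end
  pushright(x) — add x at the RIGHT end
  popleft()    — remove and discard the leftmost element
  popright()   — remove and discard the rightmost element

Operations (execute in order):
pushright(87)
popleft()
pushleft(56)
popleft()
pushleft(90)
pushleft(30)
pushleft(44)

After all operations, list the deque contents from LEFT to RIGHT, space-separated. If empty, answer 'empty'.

Answer: 44 30 90

Derivation:
pushright(87): [87]
popleft(): []
pushleft(56): [56]
popleft(): []
pushleft(90): [90]
pushleft(30): [30, 90]
pushleft(44): [44, 30, 90]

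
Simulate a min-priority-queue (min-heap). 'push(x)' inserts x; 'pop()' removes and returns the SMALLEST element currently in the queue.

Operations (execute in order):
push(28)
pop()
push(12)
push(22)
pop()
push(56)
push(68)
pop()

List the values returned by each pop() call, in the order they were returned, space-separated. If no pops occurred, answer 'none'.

Answer: 28 12 22

Derivation:
push(28): heap contents = [28]
pop() → 28: heap contents = []
push(12): heap contents = [12]
push(22): heap contents = [12, 22]
pop() → 12: heap contents = [22]
push(56): heap contents = [22, 56]
push(68): heap contents = [22, 56, 68]
pop() → 22: heap contents = [56, 68]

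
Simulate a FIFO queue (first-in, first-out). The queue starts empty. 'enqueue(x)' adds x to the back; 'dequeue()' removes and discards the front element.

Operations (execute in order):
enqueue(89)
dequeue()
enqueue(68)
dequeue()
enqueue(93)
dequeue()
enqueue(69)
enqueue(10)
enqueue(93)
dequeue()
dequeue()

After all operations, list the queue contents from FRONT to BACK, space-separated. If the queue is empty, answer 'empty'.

enqueue(89): [89]
dequeue(): []
enqueue(68): [68]
dequeue(): []
enqueue(93): [93]
dequeue(): []
enqueue(69): [69]
enqueue(10): [69, 10]
enqueue(93): [69, 10, 93]
dequeue(): [10, 93]
dequeue(): [93]

Answer: 93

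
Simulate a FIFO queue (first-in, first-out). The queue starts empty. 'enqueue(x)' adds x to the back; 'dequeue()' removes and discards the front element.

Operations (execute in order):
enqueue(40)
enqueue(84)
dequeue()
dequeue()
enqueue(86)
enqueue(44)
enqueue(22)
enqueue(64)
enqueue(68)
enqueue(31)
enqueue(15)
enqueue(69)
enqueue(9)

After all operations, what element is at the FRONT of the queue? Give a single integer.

enqueue(40): queue = [40]
enqueue(84): queue = [40, 84]
dequeue(): queue = [84]
dequeue(): queue = []
enqueue(86): queue = [86]
enqueue(44): queue = [86, 44]
enqueue(22): queue = [86, 44, 22]
enqueue(64): queue = [86, 44, 22, 64]
enqueue(68): queue = [86, 44, 22, 64, 68]
enqueue(31): queue = [86, 44, 22, 64, 68, 31]
enqueue(15): queue = [86, 44, 22, 64, 68, 31, 15]
enqueue(69): queue = [86, 44, 22, 64, 68, 31, 15, 69]
enqueue(9): queue = [86, 44, 22, 64, 68, 31, 15, 69, 9]

Answer: 86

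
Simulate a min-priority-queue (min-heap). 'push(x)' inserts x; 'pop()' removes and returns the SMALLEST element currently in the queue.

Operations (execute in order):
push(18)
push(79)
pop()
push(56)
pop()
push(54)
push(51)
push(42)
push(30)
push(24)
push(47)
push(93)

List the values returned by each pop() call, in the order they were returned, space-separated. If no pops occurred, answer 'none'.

Answer: 18 56

Derivation:
push(18): heap contents = [18]
push(79): heap contents = [18, 79]
pop() → 18: heap contents = [79]
push(56): heap contents = [56, 79]
pop() → 56: heap contents = [79]
push(54): heap contents = [54, 79]
push(51): heap contents = [51, 54, 79]
push(42): heap contents = [42, 51, 54, 79]
push(30): heap contents = [30, 42, 51, 54, 79]
push(24): heap contents = [24, 30, 42, 51, 54, 79]
push(47): heap contents = [24, 30, 42, 47, 51, 54, 79]
push(93): heap contents = [24, 30, 42, 47, 51, 54, 79, 93]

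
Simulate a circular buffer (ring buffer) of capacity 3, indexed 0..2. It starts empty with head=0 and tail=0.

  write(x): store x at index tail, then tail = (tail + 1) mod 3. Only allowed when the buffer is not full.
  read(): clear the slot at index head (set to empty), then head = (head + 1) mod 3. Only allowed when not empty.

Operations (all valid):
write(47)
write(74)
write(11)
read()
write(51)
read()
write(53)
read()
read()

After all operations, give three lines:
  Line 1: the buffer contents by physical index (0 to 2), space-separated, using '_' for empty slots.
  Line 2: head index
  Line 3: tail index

Answer: _ 53 _
1
2

Derivation:
write(47): buf=[47 _ _], head=0, tail=1, size=1
write(74): buf=[47 74 _], head=0, tail=2, size=2
write(11): buf=[47 74 11], head=0, tail=0, size=3
read(): buf=[_ 74 11], head=1, tail=0, size=2
write(51): buf=[51 74 11], head=1, tail=1, size=3
read(): buf=[51 _ 11], head=2, tail=1, size=2
write(53): buf=[51 53 11], head=2, tail=2, size=3
read(): buf=[51 53 _], head=0, tail=2, size=2
read(): buf=[_ 53 _], head=1, tail=2, size=1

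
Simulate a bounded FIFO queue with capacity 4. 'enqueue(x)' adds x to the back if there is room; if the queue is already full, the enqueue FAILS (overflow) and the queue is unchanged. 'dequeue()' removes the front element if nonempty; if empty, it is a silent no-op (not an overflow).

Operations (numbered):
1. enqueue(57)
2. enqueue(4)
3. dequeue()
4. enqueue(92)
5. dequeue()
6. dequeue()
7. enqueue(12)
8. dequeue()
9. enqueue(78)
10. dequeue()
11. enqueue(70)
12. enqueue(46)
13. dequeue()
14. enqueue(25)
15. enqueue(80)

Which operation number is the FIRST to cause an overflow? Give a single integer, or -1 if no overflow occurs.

Answer: -1

Derivation:
1. enqueue(57): size=1
2. enqueue(4): size=2
3. dequeue(): size=1
4. enqueue(92): size=2
5. dequeue(): size=1
6. dequeue(): size=0
7. enqueue(12): size=1
8. dequeue(): size=0
9. enqueue(78): size=1
10. dequeue(): size=0
11. enqueue(70): size=1
12. enqueue(46): size=2
13. dequeue(): size=1
14. enqueue(25): size=2
15. enqueue(80): size=3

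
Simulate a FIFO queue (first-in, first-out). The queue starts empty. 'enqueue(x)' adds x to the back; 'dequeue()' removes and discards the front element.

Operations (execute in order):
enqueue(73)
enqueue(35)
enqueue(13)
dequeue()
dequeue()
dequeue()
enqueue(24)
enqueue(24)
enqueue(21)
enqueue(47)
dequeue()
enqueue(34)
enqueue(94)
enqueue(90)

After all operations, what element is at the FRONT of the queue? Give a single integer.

enqueue(73): queue = [73]
enqueue(35): queue = [73, 35]
enqueue(13): queue = [73, 35, 13]
dequeue(): queue = [35, 13]
dequeue(): queue = [13]
dequeue(): queue = []
enqueue(24): queue = [24]
enqueue(24): queue = [24, 24]
enqueue(21): queue = [24, 24, 21]
enqueue(47): queue = [24, 24, 21, 47]
dequeue(): queue = [24, 21, 47]
enqueue(34): queue = [24, 21, 47, 34]
enqueue(94): queue = [24, 21, 47, 34, 94]
enqueue(90): queue = [24, 21, 47, 34, 94, 90]

Answer: 24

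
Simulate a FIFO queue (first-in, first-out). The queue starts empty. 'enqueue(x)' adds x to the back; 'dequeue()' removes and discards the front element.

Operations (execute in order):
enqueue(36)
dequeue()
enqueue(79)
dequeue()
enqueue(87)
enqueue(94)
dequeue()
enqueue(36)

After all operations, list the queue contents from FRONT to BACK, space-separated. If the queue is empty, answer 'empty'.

enqueue(36): [36]
dequeue(): []
enqueue(79): [79]
dequeue(): []
enqueue(87): [87]
enqueue(94): [87, 94]
dequeue(): [94]
enqueue(36): [94, 36]

Answer: 94 36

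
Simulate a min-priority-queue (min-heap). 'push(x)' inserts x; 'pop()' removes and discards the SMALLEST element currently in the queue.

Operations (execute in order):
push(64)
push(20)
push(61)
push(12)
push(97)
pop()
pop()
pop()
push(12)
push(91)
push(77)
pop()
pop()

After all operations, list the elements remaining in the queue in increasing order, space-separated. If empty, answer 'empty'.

push(64): heap contents = [64]
push(20): heap contents = [20, 64]
push(61): heap contents = [20, 61, 64]
push(12): heap contents = [12, 20, 61, 64]
push(97): heap contents = [12, 20, 61, 64, 97]
pop() → 12: heap contents = [20, 61, 64, 97]
pop() → 20: heap contents = [61, 64, 97]
pop() → 61: heap contents = [64, 97]
push(12): heap contents = [12, 64, 97]
push(91): heap contents = [12, 64, 91, 97]
push(77): heap contents = [12, 64, 77, 91, 97]
pop() → 12: heap contents = [64, 77, 91, 97]
pop() → 64: heap contents = [77, 91, 97]

Answer: 77 91 97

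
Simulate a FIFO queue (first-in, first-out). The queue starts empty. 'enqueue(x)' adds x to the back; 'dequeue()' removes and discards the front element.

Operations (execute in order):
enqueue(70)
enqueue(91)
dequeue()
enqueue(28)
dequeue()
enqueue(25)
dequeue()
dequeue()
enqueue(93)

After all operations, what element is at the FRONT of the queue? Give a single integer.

enqueue(70): queue = [70]
enqueue(91): queue = [70, 91]
dequeue(): queue = [91]
enqueue(28): queue = [91, 28]
dequeue(): queue = [28]
enqueue(25): queue = [28, 25]
dequeue(): queue = [25]
dequeue(): queue = []
enqueue(93): queue = [93]

Answer: 93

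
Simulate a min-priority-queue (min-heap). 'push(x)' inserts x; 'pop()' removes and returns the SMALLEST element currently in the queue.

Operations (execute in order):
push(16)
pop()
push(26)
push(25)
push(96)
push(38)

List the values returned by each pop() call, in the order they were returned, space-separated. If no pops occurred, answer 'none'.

Answer: 16

Derivation:
push(16): heap contents = [16]
pop() → 16: heap contents = []
push(26): heap contents = [26]
push(25): heap contents = [25, 26]
push(96): heap contents = [25, 26, 96]
push(38): heap contents = [25, 26, 38, 96]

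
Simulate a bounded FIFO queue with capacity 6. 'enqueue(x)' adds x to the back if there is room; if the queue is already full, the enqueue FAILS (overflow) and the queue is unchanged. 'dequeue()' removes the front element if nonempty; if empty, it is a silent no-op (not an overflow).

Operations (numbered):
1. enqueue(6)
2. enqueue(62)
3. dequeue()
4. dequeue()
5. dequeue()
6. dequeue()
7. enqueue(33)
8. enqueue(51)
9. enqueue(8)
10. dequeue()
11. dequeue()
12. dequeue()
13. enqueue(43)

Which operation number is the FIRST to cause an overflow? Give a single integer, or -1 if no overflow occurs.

Answer: -1

Derivation:
1. enqueue(6): size=1
2. enqueue(62): size=2
3. dequeue(): size=1
4. dequeue(): size=0
5. dequeue(): empty, no-op, size=0
6. dequeue(): empty, no-op, size=0
7. enqueue(33): size=1
8. enqueue(51): size=2
9. enqueue(8): size=3
10. dequeue(): size=2
11. dequeue(): size=1
12. dequeue(): size=0
13. enqueue(43): size=1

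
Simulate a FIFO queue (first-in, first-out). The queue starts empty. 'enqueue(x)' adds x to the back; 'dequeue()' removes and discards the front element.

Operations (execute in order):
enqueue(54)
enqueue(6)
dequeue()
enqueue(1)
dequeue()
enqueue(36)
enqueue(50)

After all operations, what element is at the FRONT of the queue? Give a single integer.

enqueue(54): queue = [54]
enqueue(6): queue = [54, 6]
dequeue(): queue = [6]
enqueue(1): queue = [6, 1]
dequeue(): queue = [1]
enqueue(36): queue = [1, 36]
enqueue(50): queue = [1, 36, 50]

Answer: 1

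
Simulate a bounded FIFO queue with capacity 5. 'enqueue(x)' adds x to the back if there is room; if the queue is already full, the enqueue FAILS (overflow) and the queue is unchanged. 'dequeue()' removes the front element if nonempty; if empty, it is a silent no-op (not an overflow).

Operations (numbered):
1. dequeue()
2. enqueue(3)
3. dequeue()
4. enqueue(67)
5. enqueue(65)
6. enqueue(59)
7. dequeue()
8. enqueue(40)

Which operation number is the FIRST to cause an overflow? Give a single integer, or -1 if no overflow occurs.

Answer: -1

Derivation:
1. dequeue(): empty, no-op, size=0
2. enqueue(3): size=1
3. dequeue(): size=0
4. enqueue(67): size=1
5. enqueue(65): size=2
6. enqueue(59): size=3
7. dequeue(): size=2
8. enqueue(40): size=3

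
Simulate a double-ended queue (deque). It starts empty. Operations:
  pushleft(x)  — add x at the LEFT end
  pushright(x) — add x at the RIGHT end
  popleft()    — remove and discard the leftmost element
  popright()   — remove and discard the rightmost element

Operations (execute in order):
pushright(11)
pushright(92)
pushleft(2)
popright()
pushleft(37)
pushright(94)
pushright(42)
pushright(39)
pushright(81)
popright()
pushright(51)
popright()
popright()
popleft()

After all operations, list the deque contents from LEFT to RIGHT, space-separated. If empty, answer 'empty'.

Answer: 2 11 94 42

Derivation:
pushright(11): [11]
pushright(92): [11, 92]
pushleft(2): [2, 11, 92]
popright(): [2, 11]
pushleft(37): [37, 2, 11]
pushright(94): [37, 2, 11, 94]
pushright(42): [37, 2, 11, 94, 42]
pushright(39): [37, 2, 11, 94, 42, 39]
pushright(81): [37, 2, 11, 94, 42, 39, 81]
popright(): [37, 2, 11, 94, 42, 39]
pushright(51): [37, 2, 11, 94, 42, 39, 51]
popright(): [37, 2, 11, 94, 42, 39]
popright(): [37, 2, 11, 94, 42]
popleft(): [2, 11, 94, 42]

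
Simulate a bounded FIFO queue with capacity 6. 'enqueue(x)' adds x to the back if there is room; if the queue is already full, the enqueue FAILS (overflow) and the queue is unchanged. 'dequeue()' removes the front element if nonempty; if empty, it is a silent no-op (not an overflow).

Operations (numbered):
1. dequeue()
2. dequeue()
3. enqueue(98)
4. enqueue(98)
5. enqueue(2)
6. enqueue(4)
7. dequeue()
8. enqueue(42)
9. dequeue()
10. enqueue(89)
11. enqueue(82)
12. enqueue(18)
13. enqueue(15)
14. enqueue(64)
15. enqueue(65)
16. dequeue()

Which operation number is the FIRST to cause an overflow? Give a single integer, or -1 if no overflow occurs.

1. dequeue(): empty, no-op, size=0
2. dequeue(): empty, no-op, size=0
3. enqueue(98): size=1
4. enqueue(98): size=2
5. enqueue(2): size=3
6. enqueue(4): size=4
7. dequeue(): size=3
8. enqueue(42): size=4
9. dequeue(): size=3
10. enqueue(89): size=4
11. enqueue(82): size=5
12. enqueue(18): size=6
13. enqueue(15): size=6=cap → OVERFLOW (fail)
14. enqueue(64): size=6=cap → OVERFLOW (fail)
15. enqueue(65): size=6=cap → OVERFLOW (fail)
16. dequeue(): size=5

Answer: 13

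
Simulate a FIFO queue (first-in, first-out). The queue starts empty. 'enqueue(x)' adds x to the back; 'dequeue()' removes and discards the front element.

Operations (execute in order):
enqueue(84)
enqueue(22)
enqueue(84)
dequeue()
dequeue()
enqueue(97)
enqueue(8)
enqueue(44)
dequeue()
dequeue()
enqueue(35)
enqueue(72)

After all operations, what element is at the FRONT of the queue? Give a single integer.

Answer: 8

Derivation:
enqueue(84): queue = [84]
enqueue(22): queue = [84, 22]
enqueue(84): queue = [84, 22, 84]
dequeue(): queue = [22, 84]
dequeue(): queue = [84]
enqueue(97): queue = [84, 97]
enqueue(8): queue = [84, 97, 8]
enqueue(44): queue = [84, 97, 8, 44]
dequeue(): queue = [97, 8, 44]
dequeue(): queue = [8, 44]
enqueue(35): queue = [8, 44, 35]
enqueue(72): queue = [8, 44, 35, 72]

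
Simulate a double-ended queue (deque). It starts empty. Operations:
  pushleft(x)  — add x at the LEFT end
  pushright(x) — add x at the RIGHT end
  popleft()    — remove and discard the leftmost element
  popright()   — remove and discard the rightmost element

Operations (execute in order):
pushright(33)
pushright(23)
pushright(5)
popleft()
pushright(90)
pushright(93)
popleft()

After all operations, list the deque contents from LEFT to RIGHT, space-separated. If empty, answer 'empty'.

pushright(33): [33]
pushright(23): [33, 23]
pushright(5): [33, 23, 5]
popleft(): [23, 5]
pushright(90): [23, 5, 90]
pushright(93): [23, 5, 90, 93]
popleft(): [5, 90, 93]

Answer: 5 90 93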